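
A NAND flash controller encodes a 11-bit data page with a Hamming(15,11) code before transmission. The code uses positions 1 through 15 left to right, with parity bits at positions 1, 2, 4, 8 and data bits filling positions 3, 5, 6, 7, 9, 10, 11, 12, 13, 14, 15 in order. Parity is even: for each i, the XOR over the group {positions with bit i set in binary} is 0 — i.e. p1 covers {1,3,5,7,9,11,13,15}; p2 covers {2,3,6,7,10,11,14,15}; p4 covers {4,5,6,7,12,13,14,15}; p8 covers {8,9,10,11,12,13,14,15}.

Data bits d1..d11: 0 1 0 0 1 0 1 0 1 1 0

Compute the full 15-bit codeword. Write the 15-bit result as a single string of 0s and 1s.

000110001010110

Place data at non-parity positions: p1 p2 0 p4 1 0 0 p8 1 0 1 0 1 1 0
p1 (pos 1,3,5,7,9,11,13,15): XOR of data positions = 0⊕1⊕0⊕1⊕1⊕1⊕0 = 0
p2 (pos 2,3,6,7,10,11,14,15): XOR of data positions = 0⊕0⊕0⊕0⊕1⊕1⊕0 = 0
p4 (pos 4,5,6,7,12,13,14,15): XOR of data positions = 1⊕0⊕0⊕0⊕1⊕1⊕0 = 1
p8 (pos 8,9,10,11,12,13,14,15): XOR of data positions = 1⊕0⊕1⊕0⊕1⊕1⊕0 = 0
Codeword: 000110001010110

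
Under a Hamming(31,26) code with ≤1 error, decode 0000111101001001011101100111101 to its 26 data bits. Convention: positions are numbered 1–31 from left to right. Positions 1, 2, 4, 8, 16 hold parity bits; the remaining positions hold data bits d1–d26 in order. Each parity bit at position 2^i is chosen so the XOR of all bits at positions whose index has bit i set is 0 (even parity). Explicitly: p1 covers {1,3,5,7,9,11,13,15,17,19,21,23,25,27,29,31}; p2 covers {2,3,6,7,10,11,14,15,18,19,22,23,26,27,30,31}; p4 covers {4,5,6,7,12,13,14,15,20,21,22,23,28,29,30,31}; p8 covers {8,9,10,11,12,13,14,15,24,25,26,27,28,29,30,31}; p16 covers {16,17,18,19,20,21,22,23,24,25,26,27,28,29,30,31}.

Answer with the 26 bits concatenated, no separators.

s1 (pos 1,3,5,7,9,11,13,15,17,19,21,23,25,27,29,31): 0⊕0⊕1⊕1⊕0⊕0⊕1⊕0⊕0⊕1⊕0⊕1⊕0⊕1⊕1⊕1 = 0
s2 (pos 2,3,6,7,10,11,14,15,18,19,22,23,26,27,30,31): 0⊕0⊕1⊕1⊕1⊕0⊕0⊕0⊕1⊕1⊕1⊕1⊕1⊕1⊕0⊕1 = 0
s4 (pos 4,5,6,7,12,13,14,15,20,21,22,23,28,29,30,31): 0⊕1⊕1⊕1⊕0⊕1⊕0⊕0⊕1⊕0⊕1⊕1⊕1⊕1⊕0⊕1 = 0
s8 (pos 8,9,10,11,12,13,14,15,24,25,26,27,28,29,30,31): 1⊕0⊕1⊕0⊕0⊕1⊕0⊕0⊕0⊕0⊕1⊕1⊕1⊕1⊕0⊕1 = 0
s16 (pos 16,17,18,19,20,21,22,23,24,25,26,27,28,29,30,31): 1⊕0⊕1⊕1⊕1⊕0⊕1⊕1⊕0⊕0⊕1⊕1⊕1⊕1⊕0⊕1 = 1
Syndrome s16…s1 = 10000 → error at position 16.
Flip position 16: 0000111101001001011101100111101 → 0000111101001000011101100111101
Read data bits from positions 3,5,6,7,9,10,11,12,13,14,15,17,18,19,20,21,22,23,24,25,26,27,28,29,30,31: 01110100100011101100111101

01110100100011101100111101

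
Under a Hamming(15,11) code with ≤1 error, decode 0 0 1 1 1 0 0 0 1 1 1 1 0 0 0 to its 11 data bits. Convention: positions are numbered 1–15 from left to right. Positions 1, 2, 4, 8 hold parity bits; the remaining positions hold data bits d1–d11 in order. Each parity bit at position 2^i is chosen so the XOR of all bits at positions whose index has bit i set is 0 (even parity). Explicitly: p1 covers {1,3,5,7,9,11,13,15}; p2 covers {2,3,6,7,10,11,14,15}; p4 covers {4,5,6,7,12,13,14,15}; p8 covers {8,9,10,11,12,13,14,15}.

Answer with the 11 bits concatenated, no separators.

s1 (pos 1,3,5,7,9,11,13,15): 0⊕1⊕1⊕0⊕1⊕1⊕0⊕0 = 0
s2 (pos 2,3,6,7,10,11,14,15): 0⊕1⊕0⊕0⊕1⊕1⊕0⊕0 = 1
s4 (pos 4,5,6,7,12,13,14,15): 1⊕1⊕0⊕0⊕1⊕0⊕0⊕0 = 1
s8 (pos 8,9,10,11,12,13,14,15): 0⊕1⊕1⊕1⊕1⊕0⊕0⊕0 = 0
Syndrome s8…s1 = 0110 → error at position 6.
Flip position 6: 001110001111000 → 001111001111000
Read data bits from positions 3,5,6,7,9,10,11,12,13,14,15: 11101111000

11101111000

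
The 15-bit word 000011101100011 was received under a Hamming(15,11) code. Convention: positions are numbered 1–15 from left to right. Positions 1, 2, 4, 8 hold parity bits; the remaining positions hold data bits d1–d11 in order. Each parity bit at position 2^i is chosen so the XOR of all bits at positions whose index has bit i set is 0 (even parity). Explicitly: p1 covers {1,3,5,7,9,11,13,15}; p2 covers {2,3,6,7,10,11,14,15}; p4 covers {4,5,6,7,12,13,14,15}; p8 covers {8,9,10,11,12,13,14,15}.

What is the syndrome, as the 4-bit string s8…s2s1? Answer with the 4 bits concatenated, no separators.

s1 (pos 1,3,5,7,9,11,13,15): 0⊕0⊕1⊕1⊕1⊕0⊕0⊕1 = 0
s2 (pos 2,3,6,7,10,11,14,15): 0⊕0⊕1⊕1⊕1⊕0⊕1⊕1 = 1
s4 (pos 4,5,6,7,12,13,14,15): 0⊕1⊕1⊕1⊕0⊕0⊕1⊕1 = 1
s8 (pos 8,9,10,11,12,13,14,15): 0⊕1⊕1⊕0⊕0⊕0⊕1⊕1 = 0
Syndrome s8…s1 = 0110 → error at position 6.

0110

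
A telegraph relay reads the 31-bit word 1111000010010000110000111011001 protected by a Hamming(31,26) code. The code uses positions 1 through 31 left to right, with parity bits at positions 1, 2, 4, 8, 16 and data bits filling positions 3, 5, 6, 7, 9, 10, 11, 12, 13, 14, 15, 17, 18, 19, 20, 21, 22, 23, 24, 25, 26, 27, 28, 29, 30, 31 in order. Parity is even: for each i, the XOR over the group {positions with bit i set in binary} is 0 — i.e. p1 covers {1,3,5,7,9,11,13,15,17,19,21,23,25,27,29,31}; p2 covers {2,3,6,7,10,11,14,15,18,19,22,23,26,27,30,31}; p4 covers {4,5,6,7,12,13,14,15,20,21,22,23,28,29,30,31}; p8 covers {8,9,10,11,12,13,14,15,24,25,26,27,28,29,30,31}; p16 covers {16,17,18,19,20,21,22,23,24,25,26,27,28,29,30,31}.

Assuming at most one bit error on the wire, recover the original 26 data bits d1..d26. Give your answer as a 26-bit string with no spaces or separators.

10001000000110000111011001

s1 (pos 1,3,5,7,9,11,13,15,17,19,21,23,25,27,29,31): 1⊕1⊕0⊕0⊕1⊕0⊕0⊕0⊕1⊕0⊕0⊕1⊕1⊕1⊕0⊕1 = 0
s2 (pos 2,3,6,7,10,11,14,15,18,19,22,23,26,27,30,31): 1⊕1⊕0⊕0⊕0⊕0⊕0⊕0⊕1⊕0⊕0⊕1⊕0⊕1⊕0⊕1 = 0
s4 (pos 4,5,6,7,12,13,14,15,20,21,22,23,28,29,30,31): 1⊕0⊕0⊕0⊕1⊕0⊕0⊕0⊕0⊕0⊕0⊕1⊕1⊕0⊕0⊕1 = 1
s8 (pos 8,9,10,11,12,13,14,15,24,25,26,27,28,29,30,31): 0⊕1⊕0⊕0⊕1⊕0⊕0⊕0⊕1⊕1⊕0⊕1⊕1⊕0⊕0⊕1 = 1
s16 (pos 16,17,18,19,20,21,22,23,24,25,26,27,28,29,30,31): 0⊕1⊕1⊕0⊕0⊕0⊕0⊕1⊕1⊕1⊕0⊕1⊕1⊕0⊕0⊕1 = 0
Syndrome s16…s1 = 01100 → error at position 12.
Flip position 12: 1111000010010000110000111011001 → 1111000010000000110000111011001
Read data bits from positions 3,5,6,7,9,10,11,12,13,14,15,17,18,19,20,21,22,23,24,25,26,27,28,29,30,31: 10001000000110000111011001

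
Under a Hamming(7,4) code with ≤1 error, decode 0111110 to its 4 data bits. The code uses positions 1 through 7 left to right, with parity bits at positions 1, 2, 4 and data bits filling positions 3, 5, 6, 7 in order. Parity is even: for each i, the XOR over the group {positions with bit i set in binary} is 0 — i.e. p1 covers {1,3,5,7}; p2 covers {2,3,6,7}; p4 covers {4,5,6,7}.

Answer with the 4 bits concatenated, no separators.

s1 (pos 1,3,5,7): 0⊕1⊕1⊕0 = 0
s2 (pos 2,3,6,7): 1⊕1⊕1⊕0 = 1
s4 (pos 4,5,6,7): 1⊕1⊕1⊕0 = 1
Syndrome s4…s1 = 110 → error at position 6.
Flip position 6: 0111110 → 0111100
Read data bits from positions 3,5,6,7: 1100

1100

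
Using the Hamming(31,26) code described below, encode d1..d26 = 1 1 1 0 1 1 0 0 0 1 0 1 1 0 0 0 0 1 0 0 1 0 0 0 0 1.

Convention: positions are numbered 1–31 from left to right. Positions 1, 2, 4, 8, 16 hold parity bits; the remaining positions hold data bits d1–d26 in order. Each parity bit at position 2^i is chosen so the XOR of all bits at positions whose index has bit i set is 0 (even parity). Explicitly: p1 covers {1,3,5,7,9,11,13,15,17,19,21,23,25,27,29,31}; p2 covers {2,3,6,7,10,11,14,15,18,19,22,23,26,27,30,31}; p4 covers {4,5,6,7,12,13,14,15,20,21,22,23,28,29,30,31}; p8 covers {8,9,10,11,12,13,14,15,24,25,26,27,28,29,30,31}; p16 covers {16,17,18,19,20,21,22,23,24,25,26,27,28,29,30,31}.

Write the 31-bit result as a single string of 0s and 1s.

Place data at non-parity positions: p1 p2 1 p4 1 1 0 p8 1 1 0 0 0 1 0 p16 1 1 0 0 0 0 1 0 0 1 0 0 0 0 1
p1 (pos 1,3,5,7,9,11,13,15,17,19,21,23,25,27,29,31): XOR of data positions = 1⊕1⊕0⊕1⊕0⊕0⊕0⊕1⊕0⊕0⊕1⊕0⊕0⊕0⊕1 = 0
p2 (pos 2,3,6,7,10,11,14,15,18,19,22,23,26,27,30,31): XOR of data positions = 1⊕1⊕0⊕1⊕0⊕1⊕0⊕1⊕0⊕0⊕1⊕1⊕0⊕0⊕1 = 0
p4 (pos 4,5,6,7,12,13,14,15,20,21,22,23,28,29,30,31): XOR of data positions = 1⊕1⊕0⊕0⊕0⊕1⊕0⊕0⊕0⊕0⊕1⊕0⊕0⊕0⊕1 = 1
p8 (pos 8,9,10,11,12,13,14,15,24,25,26,27,28,29,30,31): XOR of data positions = 1⊕1⊕0⊕0⊕0⊕1⊕0⊕0⊕0⊕1⊕0⊕0⊕0⊕0⊕1 = 1
p16 (pos 16,17,18,19,20,21,22,23,24,25,26,27,28,29,30,31): XOR of data positions = 1⊕1⊕0⊕0⊕0⊕0⊕1⊕0⊕0⊕1⊕0⊕0⊕0⊕0⊕1 = 1
Codeword: 0011110111000101110000100100001

0011110111000101110000100100001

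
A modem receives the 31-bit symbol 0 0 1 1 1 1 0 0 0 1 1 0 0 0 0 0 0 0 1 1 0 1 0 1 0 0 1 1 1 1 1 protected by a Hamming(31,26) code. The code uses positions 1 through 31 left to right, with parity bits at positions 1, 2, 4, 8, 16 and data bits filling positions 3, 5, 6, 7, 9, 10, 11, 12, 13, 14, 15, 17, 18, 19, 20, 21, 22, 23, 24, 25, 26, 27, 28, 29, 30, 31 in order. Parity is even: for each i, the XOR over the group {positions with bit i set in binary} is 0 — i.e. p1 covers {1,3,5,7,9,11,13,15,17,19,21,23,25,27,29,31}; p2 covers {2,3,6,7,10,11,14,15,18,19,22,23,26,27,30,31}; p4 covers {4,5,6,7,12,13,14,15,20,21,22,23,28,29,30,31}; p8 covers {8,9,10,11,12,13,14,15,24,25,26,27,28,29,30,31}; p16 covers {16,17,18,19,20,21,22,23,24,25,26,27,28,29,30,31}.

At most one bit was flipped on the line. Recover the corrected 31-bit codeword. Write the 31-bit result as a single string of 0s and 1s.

0011110001100000001101110011111

s1 (pos 1,3,5,7,9,11,13,15,17,19,21,23,25,27,29,31): 0⊕1⊕1⊕0⊕0⊕1⊕0⊕0⊕0⊕1⊕0⊕0⊕0⊕1⊕1⊕1 = 1
s2 (pos 2,3,6,7,10,11,14,15,18,19,22,23,26,27,30,31): 0⊕1⊕1⊕0⊕1⊕1⊕0⊕0⊕0⊕1⊕1⊕0⊕0⊕1⊕1⊕1 = 1
s4 (pos 4,5,6,7,12,13,14,15,20,21,22,23,28,29,30,31): 1⊕1⊕1⊕0⊕0⊕0⊕0⊕0⊕1⊕0⊕1⊕0⊕1⊕1⊕1⊕1 = 1
s8 (pos 8,9,10,11,12,13,14,15,24,25,26,27,28,29,30,31): 0⊕0⊕1⊕1⊕0⊕0⊕0⊕0⊕1⊕0⊕0⊕1⊕1⊕1⊕1⊕1 = 0
s16 (pos 16,17,18,19,20,21,22,23,24,25,26,27,28,29,30,31): 0⊕0⊕0⊕1⊕1⊕0⊕1⊕0⊕1⊕0⊕0⊕1⊕1⊕1⊕1⊕1 = 1
Syndrome s16…s1 = 10111 → error at position 23.
Flip position 23: 0011110001100000001101010011111 → 0011110001100000001101110011111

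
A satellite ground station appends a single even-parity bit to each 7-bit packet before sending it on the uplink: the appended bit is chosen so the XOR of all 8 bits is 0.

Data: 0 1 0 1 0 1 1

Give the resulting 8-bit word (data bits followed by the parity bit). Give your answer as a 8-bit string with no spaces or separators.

XOR of the 7 data bits: 0⊕1⊕0⊕1⊕0⊕1⊕1 = 0
Parity bit = 0 (so all 8 bits XOR to 0).

01010110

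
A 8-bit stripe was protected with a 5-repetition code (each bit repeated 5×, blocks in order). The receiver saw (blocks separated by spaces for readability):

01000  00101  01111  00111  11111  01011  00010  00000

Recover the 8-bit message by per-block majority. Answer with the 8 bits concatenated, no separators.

Block 1 (01000): 1 one → 0
Block 2 (00101): 2 ones → 0
Block 3 (01111): 4 ones → 1
Block 4 (00111): 3 ones → 1
Block 5 (11111): 5 ones → 1
Block 6 (01011): 3 ones → 1
Block 7 (00010): 1 one → 0
Block 8 (00000): 0 ones → 0

00111100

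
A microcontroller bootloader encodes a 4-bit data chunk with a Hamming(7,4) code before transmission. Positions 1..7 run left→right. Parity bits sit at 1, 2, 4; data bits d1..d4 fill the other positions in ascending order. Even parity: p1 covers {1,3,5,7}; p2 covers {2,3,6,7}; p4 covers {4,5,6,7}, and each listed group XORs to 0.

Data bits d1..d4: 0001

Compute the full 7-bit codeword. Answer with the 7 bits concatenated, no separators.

1101001

Place data at non-parity positions: p1 p2 0 p4 0 0 1
p1 (pos 1,3,5,7): XOR of data positions = 0⊕0⊕1 = 1
p2 (pos 2,3,6,7): XOR of data positions = 0⊕0⊕1 = 1
p4 (pos 4,5,6,7): XOR of data positions = 0⊕0⊕1 = 1
Codeword: 1101001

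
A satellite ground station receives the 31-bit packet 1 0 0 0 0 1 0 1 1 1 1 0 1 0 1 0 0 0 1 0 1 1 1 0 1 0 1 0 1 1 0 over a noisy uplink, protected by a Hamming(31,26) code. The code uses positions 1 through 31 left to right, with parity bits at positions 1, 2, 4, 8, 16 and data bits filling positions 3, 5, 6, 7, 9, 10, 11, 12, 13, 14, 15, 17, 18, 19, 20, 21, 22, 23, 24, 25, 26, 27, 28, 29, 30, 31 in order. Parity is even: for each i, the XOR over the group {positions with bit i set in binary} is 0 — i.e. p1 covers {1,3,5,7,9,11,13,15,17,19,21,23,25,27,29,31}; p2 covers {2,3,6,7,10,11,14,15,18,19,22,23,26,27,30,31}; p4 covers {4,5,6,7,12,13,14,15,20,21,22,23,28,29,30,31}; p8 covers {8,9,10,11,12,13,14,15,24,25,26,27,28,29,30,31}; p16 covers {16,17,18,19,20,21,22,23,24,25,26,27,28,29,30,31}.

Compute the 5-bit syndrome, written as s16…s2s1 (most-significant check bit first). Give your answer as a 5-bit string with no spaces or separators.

00011

s1 (pos 1,3,5,7,9,11,13,15,17,19,21,23,25,27,29,31): 1⊕0⊕0⊕0⊕1⊕1⊕1⊕1⊕0⊕1⊕1⊕1⊕1⊕1⊕1⊕0 = 1
s2 (pos 2,3,6,7,10,11,14,15,18,19,22,23,26,27,30,31): 0⊕0⊕1⊕0⊕1⊕1⊕0⊕1⊕0⊕1⊕1⊕1⊕0⊕1⊕1⊕0 = 1
s4 (pos 4,5,6,7,12,13,14,15,20,21,22,23,28,29,30,31): 0⊕0⊕1⊕0⊕0⊕1⊕0⊕1⊕0⊕1⊕1⊕1⊕0⊕1⊕1⊕0 = 0
s8 (pos 8,9,10,11,12,13,14,15,24,25,26,27,28,29,30,31): 1⊕1⊕1⊕1⊕0⊕1⊕0⊕1⊕0⊕1⊕0⊕1⊕0⊕1⊕1⊕0 = 0
s16 (pos 16,17,18,19,20,21,22,23,24,25,26,27,28,29,30,31): 0⊕0⊕0⊕1⊕0⊕1⊕1⊕1⊕0⊕1⊕0⊕1⊕0⊕1⊕1⊕0 = 0
Syndrome s16…s1 = 00011 → error at position 3.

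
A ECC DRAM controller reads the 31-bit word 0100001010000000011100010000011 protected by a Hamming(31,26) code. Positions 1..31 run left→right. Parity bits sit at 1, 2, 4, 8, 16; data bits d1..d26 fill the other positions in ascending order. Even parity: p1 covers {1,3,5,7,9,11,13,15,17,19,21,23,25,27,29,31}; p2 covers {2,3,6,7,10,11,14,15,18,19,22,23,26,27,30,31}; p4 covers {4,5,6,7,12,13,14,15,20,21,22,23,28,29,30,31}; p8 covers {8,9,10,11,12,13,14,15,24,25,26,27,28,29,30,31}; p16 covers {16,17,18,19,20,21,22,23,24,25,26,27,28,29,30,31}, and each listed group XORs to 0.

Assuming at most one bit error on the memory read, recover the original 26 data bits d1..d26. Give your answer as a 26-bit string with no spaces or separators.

s1 (pos 1,3,5,7,9,11,13,15,17,19,21,23,25,27,29,31): 0⊕0⊕0⊕1⊕1⊕0⊕0⊕0⊕0⊕1⊕0⊕0⊕0⊕0⊕0⊕1 = 0
s2 (pos 2,3,6,7,10,11,14,15,18,19,22,23,26,27,30,31): 1⊕0⊕0⊕1⊕0⊕0⊕0⊕0⊕1⊕1⊕0⊕0⊕0⊕0⊕1⊕1 = 0
s4 (pos 4,5,6,7,12,13,14,15,20,21,22,23,28,29,30,31): 0⊕0⊕0⊕1⊕0⊕0⊕0⊕0⊕1⊕0⊕0⊕0⊕0⊕0⊕1⊕1 = 0
s8 (pos 8,9,10,11,12,13,14,15,24,25,26,27,28,29,30,31): 0⊕1⊕0⊕0⊕0⊕0⊕0⊕0⊕1⊕0⊕0⊕0⊕0⊕0⊕1⊕1 = 0
s16 (pos 16,17,18,19,20,21,22,23,24,25,26,27,28,29,30,31): 0⊕0⊕1⊕1⊕1⊕0⊕0⊕0⊕1⊕0⊕0⊕0⊕0⊕0⊕1⊕1 = 0
Syndrome s16…s1 = 00000 → no error.
Read data bits from positions 3,5,6,7,9,10,11,12,13,14,15,17,18,19,20,21,22,23,24,25,26,27,28,29,30,31: 00011000000011100010000011

00011000000011100010000011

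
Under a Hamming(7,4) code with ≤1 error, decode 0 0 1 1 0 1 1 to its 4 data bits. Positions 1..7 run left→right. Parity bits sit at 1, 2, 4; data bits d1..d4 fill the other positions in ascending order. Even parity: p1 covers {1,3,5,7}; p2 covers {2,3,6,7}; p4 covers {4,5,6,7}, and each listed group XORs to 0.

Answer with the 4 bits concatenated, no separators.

s1 (pos 1,3,5,7): 0⊕1⊕0⊕1 = 0
s2 (pos 2,3,6,7): 0⊕1⊕1⊕1 = 1
s4 (pos 4,5,6,7): 1⊕0⊕1⊕1 = 1
Syndrome s4…s1 = 110 → error at position 6.
Flip position 6: 0011011 → 0011001
Read data bits from positions 3,5,6,7: 1001

1001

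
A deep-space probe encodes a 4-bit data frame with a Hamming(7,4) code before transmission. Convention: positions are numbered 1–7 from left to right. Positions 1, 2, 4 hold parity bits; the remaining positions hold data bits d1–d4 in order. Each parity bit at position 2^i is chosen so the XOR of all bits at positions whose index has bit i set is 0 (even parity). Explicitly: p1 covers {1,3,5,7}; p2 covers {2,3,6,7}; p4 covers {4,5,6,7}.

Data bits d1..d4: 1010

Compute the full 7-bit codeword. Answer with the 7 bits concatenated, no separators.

Place data at non-parity positions: p1 p2 1 p4 0 1 0
p1 (pos 1,3,5,7): XOR of data positions = 1⊕0⊕0 = 1
p2 (pos 2,3,6,7): XOR of data positions = 1⊕1⊕0 = 0
p4 (pos 4,5,6,7): XOR of data positions = 0⊕1⊕0 = 1
Codeword: 1011010

1011010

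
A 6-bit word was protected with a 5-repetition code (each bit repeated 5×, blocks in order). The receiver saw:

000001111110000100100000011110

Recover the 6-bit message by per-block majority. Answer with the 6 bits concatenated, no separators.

010001

Block 1 (00000): 0 ones → 0
Block 2 (11111): 5 ones → 1
Block 3 (10000): 1 one → 0
Block 4 (10010): 2 ones → 0
Block 5 (00000): 0 ones → 0
Block 6 (11110): 4 ones → 1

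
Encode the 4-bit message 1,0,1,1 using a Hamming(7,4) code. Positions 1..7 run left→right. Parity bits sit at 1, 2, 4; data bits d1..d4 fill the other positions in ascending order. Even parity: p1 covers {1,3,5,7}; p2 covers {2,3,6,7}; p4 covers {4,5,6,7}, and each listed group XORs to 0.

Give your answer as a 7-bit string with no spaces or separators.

0110011

Place data at non-parity positions: p1 p2 1 p4 0 1 1
p1 (pos 1,3,5,7): XOR of data positions = 1⊕0⊕1 = 0
p2 (pos 2,3,6,7): XOR of data positions = 1⊕1⊕1 = 1
p4 (pos 4,5,6,7): XOR of data positions = 0⊕1⊕1 = 0
Codeword: 0110011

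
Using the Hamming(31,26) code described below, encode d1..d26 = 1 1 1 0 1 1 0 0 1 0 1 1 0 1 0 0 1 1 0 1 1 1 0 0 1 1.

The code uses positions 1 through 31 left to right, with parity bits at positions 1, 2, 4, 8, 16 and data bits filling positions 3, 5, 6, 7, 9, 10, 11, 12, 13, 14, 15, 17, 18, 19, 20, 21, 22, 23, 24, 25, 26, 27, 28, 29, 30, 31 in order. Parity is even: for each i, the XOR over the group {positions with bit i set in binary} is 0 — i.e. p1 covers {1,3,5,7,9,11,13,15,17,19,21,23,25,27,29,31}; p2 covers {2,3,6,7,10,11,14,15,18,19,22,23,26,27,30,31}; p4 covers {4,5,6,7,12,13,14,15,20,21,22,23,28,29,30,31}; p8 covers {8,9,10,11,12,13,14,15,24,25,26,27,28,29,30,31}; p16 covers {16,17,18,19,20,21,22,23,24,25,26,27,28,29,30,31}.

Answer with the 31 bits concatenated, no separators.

1110110111001011101001101110011

Place data at non-parity positions: p1 p2 1 p4 1 1 0 p8 1 1 0 0 1 0 1 p16 1 0 1 0 0 1 1 0 1 1 1 0 0 1 1
p1 (pos 1,3,5,7,9,11,13,15,17,19,21,23,25,27,29,31): XOR of data positions = 1⊕1⊕0⊕1⊕0⊕1⊕1⊕1⊕1⊕0⊕1⊕1⊕1⊕0⊕1 = 1
p2 (pos 2,3,6,7,10,11,14,15,18,19,22,23,26,27,30,31): XOR of data positions = 1⊕1⊕0⊕1⊕0⊕0⊕1⊕0⊕1⊕1⊕1⊕1⊕1⊕1⊕1 = 1
p4 (pos 4,5,6,7,12,13,14,15,20,21,22,23,28,29,30,31): XOR of data positions = 1⊕1⊕0⊕0⊕1⊕0⊕1⊕0⊕0⊕1⊕1⊕0⊕0⊕1⊕1 = 0
p8 (pos 8,9,10,11,12,13,14,15,24,25,26,27,28,29,30,31): XOR of data positions = 1⊕1⊕0⊕0⊕1⊕0⊕1⊕0⊕1⊕1⊕1⊕0⊕0⊕1⊕1 = 1
p16 (pos 16,17,18,19,20,21,22,23,24,25,26,27,28,29,30,31): XOR of data positions = 1⊕0⊕1⊕0⊕0⊕1⊕1⊕0⊕1⊕1⊕1⊕0⊕0⊕1⊕1 = 1
Codeword: 1110110111001011101001101110011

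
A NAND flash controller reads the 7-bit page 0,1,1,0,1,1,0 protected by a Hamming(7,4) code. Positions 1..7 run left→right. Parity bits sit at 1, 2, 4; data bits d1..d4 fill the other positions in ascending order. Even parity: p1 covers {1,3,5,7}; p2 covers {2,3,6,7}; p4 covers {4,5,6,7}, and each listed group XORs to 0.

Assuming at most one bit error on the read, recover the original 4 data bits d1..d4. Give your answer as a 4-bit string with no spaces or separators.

s1 (pos 1,3,5,7): 0⊕1⊕1⊕0 = 0
s2 (pos 2,3,6,7): 1⊕1⊕1⊕0 = 1
s4 (pos 4,5,6,7): 0⊕1⊕1⊕0 = 0
Syndrome s4…s1 = 010 → error at position 2.
Flip position 2: 0110110 → 0010110
Read data bits from positions 3,5,6,7: 1110

1110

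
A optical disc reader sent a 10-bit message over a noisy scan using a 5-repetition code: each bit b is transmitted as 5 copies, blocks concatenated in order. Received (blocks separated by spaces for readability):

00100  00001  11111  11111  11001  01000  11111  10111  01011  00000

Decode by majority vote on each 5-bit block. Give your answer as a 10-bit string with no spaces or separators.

Block 1 (00100): 1 one → 0
Block 2 (00001): 1 one → 0
Block 3 (11111): 5 ones → 1
Block 4 (11111): 5 ones → 1
Block 5 (11001): 3 ones → 1
Block 6 (01000): 1 one → 0
Block 7 (11111): 5 ones → 1
Block 8 (10111): 4 ones → 1
Block 9 (01011): 3 ones → 1
Block 10 (00000): 0 ones → 0

0011101110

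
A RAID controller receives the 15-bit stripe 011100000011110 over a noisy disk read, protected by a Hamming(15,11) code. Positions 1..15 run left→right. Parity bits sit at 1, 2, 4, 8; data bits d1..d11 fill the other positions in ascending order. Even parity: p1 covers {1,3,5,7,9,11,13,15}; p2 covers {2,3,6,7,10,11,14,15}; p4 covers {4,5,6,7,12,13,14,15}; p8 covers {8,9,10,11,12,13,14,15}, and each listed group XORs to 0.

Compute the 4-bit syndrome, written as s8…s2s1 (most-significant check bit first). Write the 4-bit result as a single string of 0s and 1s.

0001

s1 (pos 1,3,5,7,9,11,13,15): 0⊕1⊕0⊕0⊕0⊕1⊕1⊕0 = 1
s2 (pos 2,3,6,7,10,11,14,15): 1⊕1⊕0⊕0⊕0⊕1⊕1⊕0 = 0
s4 (pos 4,5,6,7,12,13,14,15): 1⊕0⊕0⊕0⊕1⊕1⊕1⊕0 = 0
s8 (pos 8,9,10,11,12,13,14,15): 0⊕0⊕0⊕1⊕1⊕1⊕1⊕0 = 0
Syndrome s8…s1 = 0001 → error at position 1.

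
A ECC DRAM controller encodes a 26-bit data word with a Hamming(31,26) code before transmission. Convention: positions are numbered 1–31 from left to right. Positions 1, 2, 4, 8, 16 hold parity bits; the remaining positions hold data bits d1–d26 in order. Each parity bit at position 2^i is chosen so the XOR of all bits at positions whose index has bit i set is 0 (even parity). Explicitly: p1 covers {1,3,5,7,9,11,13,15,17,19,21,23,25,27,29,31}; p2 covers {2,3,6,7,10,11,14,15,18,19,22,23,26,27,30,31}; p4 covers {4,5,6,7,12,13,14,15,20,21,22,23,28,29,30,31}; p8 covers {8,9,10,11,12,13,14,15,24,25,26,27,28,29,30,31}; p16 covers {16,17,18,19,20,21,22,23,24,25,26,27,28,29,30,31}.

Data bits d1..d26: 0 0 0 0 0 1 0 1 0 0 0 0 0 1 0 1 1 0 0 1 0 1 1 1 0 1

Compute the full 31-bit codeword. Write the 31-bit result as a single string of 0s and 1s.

0100000101010000001011001011101

Place data at non-parity positions: p1 p2 0 p4 0 0 0 p8 0 1 0 1 0 0 0 p16 0 0 1 0 1 1 0 0 1 0 1 1 1 0 1
p1 (pos 1,3,5,7,9,11,13,15,17,19,21,23,25,27,29,31): XOR of data positions = 0⊕0⊕0⊕0⊕0⊕0⊕0⊕0⊕1⊕1⊕0⊕1⊕1⊕1⊕1 = 0
p2 (pos 2,3,6,7,10,11,14,15,18,19,22,23,26,27,30,31): XOR of data positions = 0⊕0⊕0⊕1⊕0⊕0⊕0⊕0⊕1⊕1⊕0⊕0⊕1⊕0⊕1 = 1
p4 (pos 4,5,6,7,12,13,14,15,20,21,22,23,28,29,30,31): XOR of data positions = 0⊕0⊕0⊕1⊕0⊕0⊕0⊕0⊕1⊕1⊕0⊕1⊕1⊕0⊕1 = 0
p8 (pos 8,9,10,11,12,13,14,15,24,25,26,27,28,29,30,31): XOR of data positions = 0⊕1⊕0⊕1⊕0⊕0⊕0⊕0⊕1⊕0⊕1⊕1⊕1⊕0⊕1 = 1
p16 (pos 16,17,18,19,20,21,22,23,24,25,26,27,28,29,30,31): XOR of data positions = 0⊕0⊕1⊕0⊕1⊕1⊕0⊕0⊕1⊕0⊕1⊕1⊕1⊕0⊕1 = 0
Codeword: 0100000101010000001011001011101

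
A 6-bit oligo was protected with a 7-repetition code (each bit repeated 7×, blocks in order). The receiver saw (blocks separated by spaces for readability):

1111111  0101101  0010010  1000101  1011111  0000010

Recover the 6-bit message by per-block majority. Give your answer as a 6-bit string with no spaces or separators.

Block 1 (1111111): 7 ones → 1
Block 2 (0101101): 4 ones → 1
Block 3 (0010010): 2 ones → 0
Block 4 (1000101): 3 ones → 0
Block 5 (1011111): 6 ones → 1
Block 6 (0000010): 1 one → 0

110010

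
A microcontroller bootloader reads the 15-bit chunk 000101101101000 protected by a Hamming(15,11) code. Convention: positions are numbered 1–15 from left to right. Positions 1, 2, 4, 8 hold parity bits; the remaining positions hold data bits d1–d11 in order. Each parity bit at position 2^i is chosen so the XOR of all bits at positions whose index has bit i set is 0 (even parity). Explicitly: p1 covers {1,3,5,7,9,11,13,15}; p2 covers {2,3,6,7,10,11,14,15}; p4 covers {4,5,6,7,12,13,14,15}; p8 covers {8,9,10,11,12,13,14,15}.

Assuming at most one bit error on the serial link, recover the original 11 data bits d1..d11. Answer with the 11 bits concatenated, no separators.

00111001000

s1 (pos 1,3,5,7,9,11,13,15): 0⊕0⊕0⊕1⊕1⊕0⊕0⊕0 = 0
s2 (pos 2,3,6,7,10,11,14,15): 0⊕0⊕1⊕1⊕1⊕0⊕0⊕0 = 1
s4 (pos 4,5,6,7,12,13,14,15): 1⊕0⊕1⊕1⊕1⊕0⊕0⊕0 = 0
s8 (pos 8,9,10,11,12,13,14,15): 0⊕1⊕1⊕0⊕1⊕0⊕0⊕0 = 1
Syndrome s8…s1 = 1010 → error at position 10.
Flip position 10: 000101101101000 → 000101101001000
Read data bits from positions 3,5,6,7,9,10,11,12,13,14,15: 00111001000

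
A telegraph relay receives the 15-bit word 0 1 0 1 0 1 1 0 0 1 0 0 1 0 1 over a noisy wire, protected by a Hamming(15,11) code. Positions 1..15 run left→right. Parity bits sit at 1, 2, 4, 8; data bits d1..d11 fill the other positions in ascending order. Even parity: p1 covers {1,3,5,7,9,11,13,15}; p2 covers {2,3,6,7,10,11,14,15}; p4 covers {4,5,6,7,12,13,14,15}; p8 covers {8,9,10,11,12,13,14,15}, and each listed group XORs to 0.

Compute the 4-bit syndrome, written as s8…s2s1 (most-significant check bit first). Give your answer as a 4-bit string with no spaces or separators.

1111

s1 (pos 1,3,5,7,9,11,13,15): 0⊕0⊕0⊕1⊕0⊕0⊕1⊕1 = 1
s2 (pos 2,3,6,7,10,11,14,15): 1⊕0⊕1⊕1⊕1⊕0⊕0⊕1 = 1
s4 (pos 4,5,6,7,12,13,14,15): 1⊕0⊕1⊕1⊕0⊕1⊕0⊕1 = 1
s8 (pos 8,9,10,11,12,13,14,15): 0⊕0⊕1⊕0⊕0⊕1⊕0⊕1 = 1
Syndrome s8…s1 = 1111 → error at position 15.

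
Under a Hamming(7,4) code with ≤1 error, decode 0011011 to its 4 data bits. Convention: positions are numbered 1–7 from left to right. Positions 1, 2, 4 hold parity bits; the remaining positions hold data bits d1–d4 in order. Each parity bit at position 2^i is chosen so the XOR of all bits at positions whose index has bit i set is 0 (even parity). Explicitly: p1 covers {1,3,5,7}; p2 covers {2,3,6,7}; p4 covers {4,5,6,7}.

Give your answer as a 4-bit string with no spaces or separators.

1001

s1 (pos 1,3,5,7): 0⊕1⊕0⊕1 = 0
s2 (pos 2,3,6,7): 0⊕1⊕1⊕1 = 1
s4 (pos 4,5,6,7): 1⊕0⊕1⊕1 = 1
Syndrome s4…s1 = 110 → error at position 6.
Flip position 6: 0011011 → 0011001
Read data bits from positions 3,5,6,7: 1001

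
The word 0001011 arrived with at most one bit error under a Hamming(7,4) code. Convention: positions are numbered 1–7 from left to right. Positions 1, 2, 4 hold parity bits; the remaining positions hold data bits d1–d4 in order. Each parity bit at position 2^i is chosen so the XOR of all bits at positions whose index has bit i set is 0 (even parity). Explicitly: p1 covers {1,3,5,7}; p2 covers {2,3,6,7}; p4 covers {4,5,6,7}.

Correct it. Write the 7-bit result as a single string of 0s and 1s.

s1 (pos 1,3,5,7): 0⊕0⊕0⊕1 = 1
s2 (pos 2,3,6,7): 0⊕0⊕1⊕1 = 0
s4 (pos 4,5,6,7): 1⊕0⊕1⊕1 = 1
Syndrome s4…s1 = 101 → error at position 5.
Flip position 5: 0001011 → 0001111

0001111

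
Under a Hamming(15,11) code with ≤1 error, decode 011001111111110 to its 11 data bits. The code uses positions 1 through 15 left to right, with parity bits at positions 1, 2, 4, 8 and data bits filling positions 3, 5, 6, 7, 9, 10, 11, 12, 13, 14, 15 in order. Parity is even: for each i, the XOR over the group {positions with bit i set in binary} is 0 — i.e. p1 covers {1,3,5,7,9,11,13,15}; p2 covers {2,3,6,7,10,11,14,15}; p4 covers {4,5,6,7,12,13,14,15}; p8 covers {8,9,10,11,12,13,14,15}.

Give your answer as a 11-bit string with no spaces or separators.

10111111111

s1 (pos 1,3,5,7,9,11,13,15): 0⊕1⊕0⊕1⊕1⊕1⊕1⊕0 = 1
s2 (pos 2,3,6,7,10,11,14,15): 1⊕1⊕1⊕1⊕1⊕1⊕1⊕0 = 1
s4 (pos 4,5,6,7,12,13,14,15): 0⊕0⊕1⊕1⊕1⊕1⊕1⊕0 = 1
s8 (pos 8,9,10,11,12,13,14,15): 1⊕1⊕1⊕1⊕1⊕1⊕1⊕0 = 1
Syndrome s8…s1 = 1111 → error at position 15.
Flip position 15: 011001111111110 → 011001111111111
Read data bits from positions 3,5,6,7,9,10,11,12,13,14,15: 10111111111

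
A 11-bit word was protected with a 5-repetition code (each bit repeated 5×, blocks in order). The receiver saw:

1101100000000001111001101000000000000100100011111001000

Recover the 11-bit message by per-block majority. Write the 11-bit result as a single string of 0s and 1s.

10011000010

Block 1 (11011): 4 ones → 1
Block 2 (00000): 0 ones → 0
Block 3 (00000): 0 ones → 0
Block 4 (11110): 4 ones → 1
Block 5 (01101): 3 ones → 1
Block 6 (00000): 0 ones → 0
Block 7 (00000): 0 ones → 0
Block 8 (00100): 1 one → 0
Block 9 (10001): 2 ones → 0
Block 10 (11110): 4 ones → 1
Block 11 (01000): 1 one → 0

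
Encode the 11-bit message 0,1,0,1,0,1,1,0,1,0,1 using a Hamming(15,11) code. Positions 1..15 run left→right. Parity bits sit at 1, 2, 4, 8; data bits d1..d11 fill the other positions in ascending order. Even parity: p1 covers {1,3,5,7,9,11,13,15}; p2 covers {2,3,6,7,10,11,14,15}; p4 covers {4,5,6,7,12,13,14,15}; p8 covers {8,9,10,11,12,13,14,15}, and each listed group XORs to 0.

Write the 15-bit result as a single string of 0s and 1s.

Place data at non-parity positions: p1 p2 0 p4 1 0 1 p8 0 1 1 0 1 0 1
p1 (pos 1,3,5,7,9,11,13,15): XOR of data positions = 0⊕1⊕1⊕0⊕1⊕1⊕1 = 1
p2 (pos 2,3,6,7,10,11,14,15): XOR of data positions = 0⊕0⊕1⊕1⊕1⊕0⊕1 = 0
p4 (pos 4,5,6,7,12,13,14,15): XOR of data positions = 1⊕0⊕1⊕0⊕1⊕0⊕1 = 0
p8 (pos 8,9,10,11,12,13,14,15): XOR of data positions = 0⊕1⊕1⊕0⊕1⊕0⊕1 = 0
Codeword: 100010100110101

100010100110101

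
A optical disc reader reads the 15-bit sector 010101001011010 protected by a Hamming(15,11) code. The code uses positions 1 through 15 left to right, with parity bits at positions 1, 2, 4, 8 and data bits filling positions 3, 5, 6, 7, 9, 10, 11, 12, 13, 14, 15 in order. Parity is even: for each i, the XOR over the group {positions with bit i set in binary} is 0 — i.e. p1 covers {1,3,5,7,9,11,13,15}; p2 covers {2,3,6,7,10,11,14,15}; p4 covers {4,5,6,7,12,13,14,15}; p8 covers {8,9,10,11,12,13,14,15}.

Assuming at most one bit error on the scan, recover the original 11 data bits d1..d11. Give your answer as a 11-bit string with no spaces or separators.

s1 (pos 1,3,5,7,9,11,13,15): 0⊕0⊕0⊕0⊕1⊕1⊕0⊕0 = 0
s2 (pos 2,3,6,7,10,11,14,15): 1⊕0⊕1⊕0⊕0⊕1⊕1⊕0 = 0
s4 (pos 4,5,6,7,12,13,14,15): 1⊕0⊕1⊕0⊕1⊕0⊕1⊕0 = 0
s8 (pos 8,9,10,11,12,13,14,15): 0⊕1⊕0⊕1⊕1⊕0⊕1⊕0 = 0
Syndrome s8…s1 = 0000 → no error.
Read data bits from positions 3,5,6,7,9,10,11,12,13,14,15: 00101011010

00101011010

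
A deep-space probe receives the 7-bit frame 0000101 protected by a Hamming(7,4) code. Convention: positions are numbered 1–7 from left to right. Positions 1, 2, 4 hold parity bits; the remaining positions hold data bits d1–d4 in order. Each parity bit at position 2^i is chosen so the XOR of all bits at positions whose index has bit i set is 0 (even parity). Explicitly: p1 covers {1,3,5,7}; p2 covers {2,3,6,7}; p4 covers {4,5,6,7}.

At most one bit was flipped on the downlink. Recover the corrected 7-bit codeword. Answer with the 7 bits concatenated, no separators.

0100101

s1 (pos 1,3,5,7): 0⊕0⊕1⊕1 = 0
s2 (pos 2,3,6,7): 0⊕0⊕0⊕1 = 1
s4 (pos 4,5,6,7): 0⊕1⊕0⊕1 = 0
Syndrome s4…s1 = 010 → error at position 2.
Flip position 2: 0000101 → 0100101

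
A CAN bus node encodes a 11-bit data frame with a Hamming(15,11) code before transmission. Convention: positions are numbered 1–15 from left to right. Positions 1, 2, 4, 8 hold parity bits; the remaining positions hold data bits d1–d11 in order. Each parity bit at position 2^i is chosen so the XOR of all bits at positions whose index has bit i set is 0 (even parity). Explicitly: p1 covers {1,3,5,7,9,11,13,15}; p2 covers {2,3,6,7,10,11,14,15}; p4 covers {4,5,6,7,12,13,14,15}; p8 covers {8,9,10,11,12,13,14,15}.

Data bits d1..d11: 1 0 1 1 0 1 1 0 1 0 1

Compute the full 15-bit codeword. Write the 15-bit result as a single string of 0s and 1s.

101001100110101

Place data at non-parity positions: p1 p2 1 p4 0 1 1 p8 0 1 1 0 1 0 1
p1 (pos 1,3,5,7,9,11,13,15): XOR of data positions = 1⊕0⊕1⊕0⊕1⊕1⊕1 = 1
p2 (pos 2,3,6,7,10,11,14,15): XOR of data positions = 1⊕1⊕1⊕1⊕1⊕0⊕1 = 0
p4 (pos 4,5,6,7,12,13,14,15): XOR of data positions = 0⊕1⊕1⊕0⊕1⊕0⊕1 = 0
p8 (pos 8,9,10,11,12,13,14,15): XOR of data positions = 0⊕1⊕1⊕0⊕1⊕0⊕1 = 0
Codeword: 101001100110101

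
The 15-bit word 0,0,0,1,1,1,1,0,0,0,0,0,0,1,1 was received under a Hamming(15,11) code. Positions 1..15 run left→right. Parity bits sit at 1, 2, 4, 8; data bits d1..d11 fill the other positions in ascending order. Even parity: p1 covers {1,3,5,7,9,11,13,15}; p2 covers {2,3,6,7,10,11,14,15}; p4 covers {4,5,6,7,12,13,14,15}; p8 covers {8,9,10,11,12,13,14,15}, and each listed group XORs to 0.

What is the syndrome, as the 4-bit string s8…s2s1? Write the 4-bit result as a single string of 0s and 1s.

0001

s1 (pos 1,3,5,7,9,11,13,15): 0⊕0⊕1⊕1⊕0⊕0⊕0⊕1 = 1
s2 (pos 2,3,6,7,10,11,14,15): 0⊕0⊕1⊕1⊕0⊕0⊕1⊕1 = 0
s4 (pos 4,5,6,7,12,13,14,15): 1⊕1⊕1⊕1⊕0⊕0⊕1⊕1 = 0
s8 (pos 8,9,10,11,12,13,14,15): 0⊕0⊕0⊕0⊕0⊕0⊕1⊕1 = 0
Syndrome s8…s1 = 0001 → error at position 1.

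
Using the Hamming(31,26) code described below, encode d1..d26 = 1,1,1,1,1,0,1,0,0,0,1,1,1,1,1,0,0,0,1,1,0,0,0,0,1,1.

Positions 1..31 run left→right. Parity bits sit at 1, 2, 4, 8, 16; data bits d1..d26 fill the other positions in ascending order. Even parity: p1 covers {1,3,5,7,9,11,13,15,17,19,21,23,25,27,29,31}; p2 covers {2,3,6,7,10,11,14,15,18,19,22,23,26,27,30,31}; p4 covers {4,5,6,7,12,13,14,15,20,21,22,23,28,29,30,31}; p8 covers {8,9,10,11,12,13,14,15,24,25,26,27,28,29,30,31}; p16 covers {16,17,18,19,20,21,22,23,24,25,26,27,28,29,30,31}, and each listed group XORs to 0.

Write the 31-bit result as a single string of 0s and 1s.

0111111110100010111100011000011

Place data at non-parity positions: p1 p2 1 p4 1 1 1 p8 1 0 1 0 0 0 1 p16 1 1 1 1 0 0 0 1 1 0 0 0 0 1 1
p1 (pos 1,3,5,7,9,11,13,15,17,19,21,23,25,27,29,31): XOR of data positions = 1⊕1⊕1⊕1⊕1⊕0⊕1⊕1⊕1⊕0⊕0⊕1⊕0⊕0⊕1 = 0
p2 (pos 2,3,6,7,10,11,14,15,18,19,22,23,26,27,30,31): XOR of data positions = 1⊕1⊕1⊕0⊕1⊕0⊕1⊕1⊕1⊕0⊕0⊕0⊕0⊕1⊕1 = 1
p4 (pos 4,5,6,7,12,13,14,15,20,21,22,23,28,29,30,31): XOR of data positions = 1⊕1⊕1⊕0⊕0⊕0⊕1⊕1⊕0⊕0⊕0⊕0⊕0⊕1⊕1 = 1
p8 (pos 8,9,10,11,12,13,14,15,24,25,26,27,28,29,30,31): XOR of data positions = 1⊕0⊕1⊕0⊕0⊕0⊕1⊕1⊕1⊕0⊕0⊕0⊕0⊕1⊕1 = 1
p16 (pos 16,17,18,19,20,21,22,23,24,25,26,27,28,29,30,31): XOR of data positions = 1⊕1⊕1⊕1⊕0⊕0⊕0⊕1⊕1⊕0⊕0⊕0⊕0⊕1⊕1 = 0
Codeword: 0111111110100010111100011000011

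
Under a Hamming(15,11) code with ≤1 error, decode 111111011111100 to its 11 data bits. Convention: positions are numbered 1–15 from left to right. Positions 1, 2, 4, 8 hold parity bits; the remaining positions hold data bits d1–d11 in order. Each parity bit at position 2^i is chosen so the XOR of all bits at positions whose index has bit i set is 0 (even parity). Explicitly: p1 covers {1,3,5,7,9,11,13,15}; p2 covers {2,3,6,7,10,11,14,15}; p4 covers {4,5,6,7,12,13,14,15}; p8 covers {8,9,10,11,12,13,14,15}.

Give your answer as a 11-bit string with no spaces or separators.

s1 (pos 1,3,5,7,9,11,13,15): 1⊕1⊕1⊕0⊕1⊕1⊕1⊕0 = 0
s2 (pos 2,3,6,7,10,11,14,15): 1⊕1⊕1⊕0⊕1⊕1⊕0⊕0 = 1
s4 (pos 4,5,6,7,12,13,14,15): 1⊕1⊕1⊕0⊕1⊕1⊕0⊕0 = 1
s8 (pos 8,9,10,11,12,13,14,15): 1⊕1⊕1⊕1⊕1⊕1⊕0⊕0 = 0
Syndrome s8…s1 = 0110 → error at position 6.
Flip position 6: 111111011111100 → 111110011111100
Read data bits from positions 3,5,6,7,9,10,11,12,13,14,15: 11001111100

11001111100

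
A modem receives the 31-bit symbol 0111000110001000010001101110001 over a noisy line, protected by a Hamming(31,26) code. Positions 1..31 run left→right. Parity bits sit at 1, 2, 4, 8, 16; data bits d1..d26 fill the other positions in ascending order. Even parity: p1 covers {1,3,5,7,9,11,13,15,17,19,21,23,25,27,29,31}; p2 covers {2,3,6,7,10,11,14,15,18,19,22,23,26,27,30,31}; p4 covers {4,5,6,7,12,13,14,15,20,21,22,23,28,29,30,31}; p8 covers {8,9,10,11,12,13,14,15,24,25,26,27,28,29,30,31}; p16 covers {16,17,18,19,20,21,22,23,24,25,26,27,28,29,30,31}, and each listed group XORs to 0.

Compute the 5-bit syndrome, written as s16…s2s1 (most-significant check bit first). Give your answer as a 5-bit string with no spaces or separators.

11101

s1 (pos 1,3,5,7,9,11,13,15,17,19,21,23,25,27,29,31): 0⊕1⊕0⊕0⊕1⊕0⊕1⊕0⊕0⊕0⊕0⊕1⊕1⊕1⊕0⊕1 = 1
s2 (pos 2,3,6,7,10,11,14,15,18,19,22,23,26,27,30,31): 1⊕1⊕0⊕0⊕0⊕0⊕0⊕0⊕1⊕0⊕1⊕1⊕1⊕1⊕0⊕1 = 0
s4 (pos 4,5,6,7,12,13,14,15,20,21,22,23,28,29,30,31): 1⊕0⊕0⊕0⊕0⊕1⊕0⊕0⊕0⊕0⊕1⊕1⊕0⊕0⊕0⊕1 = 1
s8 (pos 8,9,10,11,12,13,14,15,24,25,26,27,28,29,30,31): 1⊕1⊕0⊕0⊕0⊕1⊕0⊕0⊕0⊕1⊕1⊕1⊕0⊕0⊕0⊕1 = 1
s16 (pos 16,17,18,19,20,21,22,23,24,25,26,27,28,29,30,31): 0⊕0⊕1⊕0⊕0⊕0⊕1⊕1⊕0⊕1⊕1⊕1⊕0⊕0⊕0⊕1 = 1
Syndrome s16…s1 = 11101 → error at position 29.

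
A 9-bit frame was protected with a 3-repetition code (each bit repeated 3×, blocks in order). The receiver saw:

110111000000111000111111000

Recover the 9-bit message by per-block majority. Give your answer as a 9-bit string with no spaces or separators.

110010110

Block 1 (110): 2 ones → 1
Block 2 (111): 3 ones → 1
Block 3 (000): 0 ones → 0
Block 4 (000): 0 ones → 0
Block 5 (111): 3 ones → 1
Block 6 (000): 0 ones → 0
Block 7 (111): 3 ones → 1
Block 8 (111): 3 ones → 1
Block 9 (000): 0 ones → 0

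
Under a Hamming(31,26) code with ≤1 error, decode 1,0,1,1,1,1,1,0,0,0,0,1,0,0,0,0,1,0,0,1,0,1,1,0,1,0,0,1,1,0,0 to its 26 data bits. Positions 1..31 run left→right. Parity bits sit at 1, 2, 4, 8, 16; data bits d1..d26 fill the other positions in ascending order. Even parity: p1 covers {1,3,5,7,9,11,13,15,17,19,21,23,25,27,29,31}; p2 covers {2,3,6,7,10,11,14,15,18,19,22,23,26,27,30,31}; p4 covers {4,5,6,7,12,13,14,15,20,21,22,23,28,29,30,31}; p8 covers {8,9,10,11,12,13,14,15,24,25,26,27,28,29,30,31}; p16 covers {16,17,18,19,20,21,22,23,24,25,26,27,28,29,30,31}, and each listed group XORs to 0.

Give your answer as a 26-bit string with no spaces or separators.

11110001000110101101001100

s1 (pos 1,3,5,7,9,11,13,15,17,19,21,23,25,27,29,31): 1⊕1⊕1⊕1⊕0⊕0⊕0⊕0⊕1⊕0⊕0⊕1⊕1⊕0⊕1⊕0 = 0
s2 (pos 2,3,6,7,10,11,14,15,18,19,22,23,26,27,30,31): 0⊕1⊕1⊕1⊕0⊕0⊕0⊕0⊕0⊕0⊕1⊕1⊕0⊕0⊕0⊕0 = 1
s4 (pos 4,5,6,7,12,13,14,15,20,21,22,23,28,29,30,31): 1⊕1⊕1⊕1⊕1⊕0⊕0⊕0⊕1⊕0⊕1⊕1⊕1⊕1⊕0⊕0 = 0
s8 (pos 8,9,10,11,12,13,14,15,24,25,26,27,28,29,30,31): 0⊕0⊕0⊕0⊕1⊕0⊕0⊕0⊕0⊕1⊕0⊕0⊕1⊕1⊕0⊕0 = 0
s16 (pos 16,17,18,19,20,21,22,23,24,25,26,27,28,29,30,31): 0⊕1⊕0⊕0⊕1⊕0⊕1⊕1⊕0⊕1⊕0⊕0⊕1⊕1⊕0⊕0 = 1
Syndrome s16…s1 = 10010 → error at position 18.
Flip position 18: 1011111000010000100101101001100 → 1011111000010000110101101001100
Read data bits from positions 3,5,6,7,9,10,11,12,13,14,15,17,18,19,20,21,22,23,24,25,26,27,28,29,30,31: 11110001000110101101001100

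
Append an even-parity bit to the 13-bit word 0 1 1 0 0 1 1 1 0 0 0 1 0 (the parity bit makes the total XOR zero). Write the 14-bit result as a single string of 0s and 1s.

XOR of the 13 data bits: 0⊕1⊕1⊕0⊕0⊕1⊕1⊕1⊕0⊕0⊕0⊕1⊕0 = 0
Parity bit = 0 (so all 14 bits XOR to 0).

01100111000100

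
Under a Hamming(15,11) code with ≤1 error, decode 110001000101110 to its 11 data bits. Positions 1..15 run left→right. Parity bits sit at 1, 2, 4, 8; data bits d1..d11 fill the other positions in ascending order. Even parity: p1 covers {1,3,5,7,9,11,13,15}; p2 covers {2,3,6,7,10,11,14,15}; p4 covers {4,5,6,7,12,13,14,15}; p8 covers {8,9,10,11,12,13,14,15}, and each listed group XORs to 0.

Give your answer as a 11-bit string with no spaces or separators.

00100101110

s1 (pos 1,3,5,7,9,11,13,15): 1⊕0⊕0⊕0⊕0⊕0⊕1⊕0 = 0
s2 (pos 2,3,6,7,10,11,14,15): 1⊕0⊕1⊕0⊕1⊕0⊕1⊕0 = 0
s4 (pos 4,5,6,7,12,13,14,15): 0⊕0⊕1⊕0⊕1⊕1⊕1⊕0 = 0
s8 (pos 8,9,10,11,12,13,14,15): 0⊕0⊕1⊕0⊕1⊕1⊕1⊕0 = 0
Syndrome s8…s1 = 0000 → no error.
Read data bits from positions 3,5,6,7,9,10,11,12,13,14,15: 00100101110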